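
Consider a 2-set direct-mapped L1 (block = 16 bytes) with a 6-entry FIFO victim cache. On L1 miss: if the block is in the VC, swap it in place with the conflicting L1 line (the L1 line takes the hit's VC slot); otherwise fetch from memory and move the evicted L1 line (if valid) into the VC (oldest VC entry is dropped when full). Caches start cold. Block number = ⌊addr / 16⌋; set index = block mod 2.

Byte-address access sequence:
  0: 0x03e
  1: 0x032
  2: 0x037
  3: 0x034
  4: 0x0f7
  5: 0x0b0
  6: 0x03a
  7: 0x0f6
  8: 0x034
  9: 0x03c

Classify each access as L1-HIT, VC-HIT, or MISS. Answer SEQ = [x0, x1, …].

0: 0x3e (blk 3, set 1) → MISS  vc=[]
1: 0x32 (blk 3, set 1) → L1-HIT  vc=[]
2: 0x37 (blk 3, set 1) → L1-HIT  vc=[]
3: 0x34 (blk 3, set 1) → L1-HIT  vc=[]
4: 0xf7 (blk 15, set 1) → MISS  vc=[3]
5: 0xb0 (blk 11, set 1) → MISS  vc=[3, 15]
6: 0x3a (blk 3, set 1) → VC-HIT  vc=[11, 15]
7: 0xf6 (blk 15, set 1) → VC-HIT  vc=[11, 3]
8: 0x34 (blk 3, set 1) → VC-HIT  vc=[11, 15]
9: 0x3c (blk 3, set 1) → L1-HIT  vc=[11, 15]

SEQ = [MISS, L1-HIT, L1-HIT, L1-HIT, MISS, MISS, VC-HIT, VC-HIT, VC-HIT, L1-HIT]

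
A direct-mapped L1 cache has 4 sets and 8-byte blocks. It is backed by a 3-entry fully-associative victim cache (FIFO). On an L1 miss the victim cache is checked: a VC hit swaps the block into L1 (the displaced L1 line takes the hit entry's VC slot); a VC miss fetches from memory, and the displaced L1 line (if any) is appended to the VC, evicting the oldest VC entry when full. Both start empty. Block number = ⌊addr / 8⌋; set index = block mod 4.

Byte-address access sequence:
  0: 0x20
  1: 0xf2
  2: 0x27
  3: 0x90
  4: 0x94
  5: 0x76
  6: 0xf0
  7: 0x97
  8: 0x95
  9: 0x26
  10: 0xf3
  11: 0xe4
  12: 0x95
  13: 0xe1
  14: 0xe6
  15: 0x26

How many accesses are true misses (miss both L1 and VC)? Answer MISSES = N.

MISSES = 5

0: 0x20 (blk 4, set 0) → MISS  vc=[]
1: 0xf2 (blk 30, set 2) → MISS  vc=[]
2: 0x27 (blk 4, set 0) → L1-HIT  vc=[]
3: 0x90 (blk 18, set 2) → MISS  vc=[30]
4: 0x94 (blk 18, set 2) → L1-HIT  vc=[30]
5: 0x76 (blk 14, set 2) → MISS  vc=[30, 18]
6: 0xf0 (blk 30, set 2) → VC-HIT  vc=[14, 18]
7: 0x97 (blk 18, set 2) → VC-HIT  vc=[14, 30]
8: 0x95 (blk 18, set 2) → L1-HIT  vc=[14, 30]
9: 0x26 (blk 4, set 0) → L1-HIT  vc=[14, 30]
10: 0xf3 (blk 30, set 2) → VC-HIT  vc=[14, 18]
11: 0xe4 (blk 28, set 0) → MISS  vc=[14, 18, 4]
12: 0x95 (blk 18, set 2) → VC-HIT  vc=[14, 30, 4]
13: 0xe1 (blk 28, set 0) → L1-HIT  vc=[14, 30, 4]
14: 0xe6 (blk 28, set 0) → L1-HIT  vc=[14, 30, 4]
15: 0x26 (blk 4, set 0) → VC-HIT  vc=[14, 30, 28]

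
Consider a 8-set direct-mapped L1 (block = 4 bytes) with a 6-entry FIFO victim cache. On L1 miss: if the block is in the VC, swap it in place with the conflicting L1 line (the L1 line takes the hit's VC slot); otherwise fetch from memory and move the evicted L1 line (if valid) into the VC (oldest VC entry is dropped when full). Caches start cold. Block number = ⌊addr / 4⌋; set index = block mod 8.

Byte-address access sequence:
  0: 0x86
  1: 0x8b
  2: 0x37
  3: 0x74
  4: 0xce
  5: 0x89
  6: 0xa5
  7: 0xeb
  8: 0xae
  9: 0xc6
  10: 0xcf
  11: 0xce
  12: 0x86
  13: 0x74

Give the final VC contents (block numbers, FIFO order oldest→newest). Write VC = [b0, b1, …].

VC = [13, 49, 34, 43, 41]

  [0] addr=0x86 blk=33 s=1: MISS | VC []
  [1] addr=0x8b blk=34 s=2: MISS | VC []
  [2] addr=0x37 blk=13 s=5: MISS | VC []
  [3] addr=0x74 blk=29 s=5: MISS | VC [13]
  [4] addr=0xce blk=51 s=3: MISS | VC [13]
  [5] addr=0x89 blk=34 s=2: L1-HIT | VC [13]
  [6] addr=0xa5 blk=41 s=1: MISS | VC [13, 33]
  [7] addr=0xeb blk=58 s=2: MISS | VC [13, 33, 34]
  [8] addr=0xae blk=43 s=3: MISS | VC [13, 33, 34, 51]
  [9] addr=0xc6 blk=49 s=1: MISS | VC [13, 33, 34, 51, 41]
  [10] addr=0xcf blk=51 s=3: VC-HIT | VC [13, 33, 34, 43, 41]
  [11] addr=0xce blk=51 s=3: L1-HIT | VC [13, 33, 34, 43, 41]
  [12] addr=0x86 blk=33 s=1: VC-HIT | VC [13, 49, 34, 43, 41]
  [13] addr=0x74 blk=29 s=5: L1-HIT | VC [13, 49, 34, 43, 41]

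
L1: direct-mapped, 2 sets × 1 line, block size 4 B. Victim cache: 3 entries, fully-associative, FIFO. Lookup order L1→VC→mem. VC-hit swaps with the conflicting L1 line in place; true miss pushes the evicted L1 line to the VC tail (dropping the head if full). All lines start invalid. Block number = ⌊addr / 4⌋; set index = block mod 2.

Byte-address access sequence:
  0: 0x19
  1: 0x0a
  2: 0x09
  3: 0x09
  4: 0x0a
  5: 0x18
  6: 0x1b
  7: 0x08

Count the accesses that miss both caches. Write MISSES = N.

MISSES = 2

  [0] addr=0x19 blk=6 s=0: MISS | VC []
  [1] addr=0xa blk=2 s=0: MISS | VC [6]
  [2] addr=0x9 blk=2 s=0: L1-HIT | VC [6]
  [3] addr=0x9 blk=2 s=0: L1-HIT | VC [6]
  [4] addr=0xa blk=2 s=0: L1-HIT | VC [6]
  [5] addr=0x18 blk=6 s=0: VC-HIT | VC [2]
  [6] addr=0x1b blk=6 s=0: L1-HIT | VC [2]
  [7] addr=0x8 blk=2 s=0: VC-HIT | VC [6]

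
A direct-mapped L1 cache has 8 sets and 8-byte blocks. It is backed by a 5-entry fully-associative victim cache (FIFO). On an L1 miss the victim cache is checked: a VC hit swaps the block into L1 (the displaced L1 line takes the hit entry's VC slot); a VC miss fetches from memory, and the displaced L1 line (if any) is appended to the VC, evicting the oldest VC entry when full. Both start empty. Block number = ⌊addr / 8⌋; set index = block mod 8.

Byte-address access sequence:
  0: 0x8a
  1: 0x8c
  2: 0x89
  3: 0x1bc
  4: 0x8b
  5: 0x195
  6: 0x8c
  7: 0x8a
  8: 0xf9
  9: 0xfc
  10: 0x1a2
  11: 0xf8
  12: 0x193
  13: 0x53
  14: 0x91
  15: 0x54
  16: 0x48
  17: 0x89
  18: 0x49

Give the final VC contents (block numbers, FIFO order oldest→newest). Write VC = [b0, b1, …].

VC = [55, 50, 18, 17]

  [0] addr=0x8a blk=17 s=1: MISS | VC []
  [1] addr=0x8c blk=17 s=1: L1-HIT | VC []
  [2] addr=0x89 blk=17 s=1: L1-HIT | VC []
  [3] addr=0x1bc blk=55 s=7: MISS | VC []
  [4] addr=0x8b blk=17 s=1: L1-HIT | VC []
  [5] addr=0x195 blk=50 s=2: MISS | VC []
  [6] addr=0x8c blk=17 s=1: L1-HIT | VC []
  [7] addr=0x8a blk=17 s=1: L1-HIT | VC []
  [8] addr=0xf9 blk=31 s=7: MISS | VC [55]
  [9] addr=0xfc blk=31 s=7: L1-HIT | VC [55]
  [10] addr=0x1a2 blk=52 s=4: MISS | VC [55]
  [11] addr=0xf8 blk=31 s=7: L1-HIT | VC [55]
  [12] addr=0x193 blk=50 s=2: L1-HIT | VC [55]
  [13] addr=0x53 blk=10 s=2: MISS | VC [55, 50]
  [14] addr=0x91 blk=18 s=2: MISS | VC [55, 50, 10]
  [15] addr=0x54 blk=10 s=2: VC-HIT | VC [55, 50, 18]
  [16] addr=0x48 blk=9 s=1: MISS | VC [55, 50, 18, 17]
  [17] addr=0x89 blk=17 s=1: VC-HIT | VC [55, 50, 18, 9]
  [18] addr=0x49 blk=9 s=1: VC-HIT | VC [55, 50, 18, 17]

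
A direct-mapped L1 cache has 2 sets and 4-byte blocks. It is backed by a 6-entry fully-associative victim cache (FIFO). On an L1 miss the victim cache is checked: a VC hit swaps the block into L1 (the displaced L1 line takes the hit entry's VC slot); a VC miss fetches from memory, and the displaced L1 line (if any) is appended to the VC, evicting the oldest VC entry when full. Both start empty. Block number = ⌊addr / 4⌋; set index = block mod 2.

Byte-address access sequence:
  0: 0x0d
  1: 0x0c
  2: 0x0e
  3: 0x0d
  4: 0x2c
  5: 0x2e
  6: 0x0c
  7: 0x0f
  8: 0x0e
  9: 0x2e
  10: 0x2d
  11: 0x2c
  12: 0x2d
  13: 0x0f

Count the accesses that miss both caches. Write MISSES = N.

  [0] addr=0xd blk=3 s=1: MISS | VC []
  [1] addr=0xc blk=3 s=1: L1-HIT | VC []
  [2] addr=0xe blk=3 s=1: L1-HIT | VC []
  [3] addr=0xd blk=3 s=1: L1-HIT | VC []
  [4] addr=0x2c blk=11 s=1: MISS | VC [3]
  [5] addr=0x2e blk=11 s=1: L1-HIT | VC [3]
  [6] addr=0xc blk=3 s=1: VC-HIT | VC [11]
  [7] addr=0xf blk=3 s=1: L1-HIT | VC [11]
  [8] addr=0xe blk=3 s=1: L1-HIT | VC [11]
  [9] addr=0x2e blk=11 s=1: VC-HIT | VC [3]
  [10] addr=0x2d blk=11 s=1: L1-HIT | VC [3]
  [11] addr=0x2c blk=11 s=1: L1-HIT | VC [3]
  [12] addr=0x2d blk=11 s=1: L1-HIT | VC [3]
  [13] addr=0xf blk=3 s=1: VC-HIT | VC [11]

MISSES = 2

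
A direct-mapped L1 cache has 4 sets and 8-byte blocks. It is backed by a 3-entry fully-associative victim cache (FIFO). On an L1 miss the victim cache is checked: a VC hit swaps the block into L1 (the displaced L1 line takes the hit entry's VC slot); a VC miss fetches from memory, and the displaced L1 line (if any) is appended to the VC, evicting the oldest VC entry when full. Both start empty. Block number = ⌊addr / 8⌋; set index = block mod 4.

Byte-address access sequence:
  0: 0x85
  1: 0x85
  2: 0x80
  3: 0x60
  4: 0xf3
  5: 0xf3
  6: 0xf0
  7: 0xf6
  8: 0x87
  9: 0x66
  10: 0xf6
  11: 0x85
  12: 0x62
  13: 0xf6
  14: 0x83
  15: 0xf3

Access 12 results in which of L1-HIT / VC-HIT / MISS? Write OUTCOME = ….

  [0] addr=0x85 blk=16 s=0: MISS | VC []
  [1] addr=0x85 blk=16 s=0: L1-HIT | VC []
  [2] addr=0x80 blk=16 s=0: L1-HIT | VC []
  [3] addr=0x60 blk=12 s=0: MISS | VC [16]
  [4] addr=0xf3 blk=30 s=2: MISS | VC [16]
  [5] addr=0xf3 blk=30 s=2: L1-HIT | VC [16]
  [6] addr=0xf0 blk=30 s=2: L1-HIT | VC [16]
  [7] addr=0xf6 blk=30 s=2: L1-HIT | VC [16]
  [8] addr=0x87 blk=16 s=0: VC-HIT | VC [12]
  [9] addr=0x66 blk=12 s=0: VC-HIT | VC [16]
  [10] addr=0xf6 blk=30 s=2: L1-HIT | VC [16]
  [11] addr=0x85 blk=16 s=0: VC-HIT | VC [12]
  [12] addr=0x62 blk=12 s=0: VC-HIT | VC [16]
  [13] addr=0xf6 blk=30 s=2: L1-HIT | VC [16]
  [14] addr=0x83 blk=16 s=0: VC-HIT | VC [12]
  [15] addr=0xf3 blk=30 s=2: L1-HIT | VC [12]

OUTCOME = VC-HIT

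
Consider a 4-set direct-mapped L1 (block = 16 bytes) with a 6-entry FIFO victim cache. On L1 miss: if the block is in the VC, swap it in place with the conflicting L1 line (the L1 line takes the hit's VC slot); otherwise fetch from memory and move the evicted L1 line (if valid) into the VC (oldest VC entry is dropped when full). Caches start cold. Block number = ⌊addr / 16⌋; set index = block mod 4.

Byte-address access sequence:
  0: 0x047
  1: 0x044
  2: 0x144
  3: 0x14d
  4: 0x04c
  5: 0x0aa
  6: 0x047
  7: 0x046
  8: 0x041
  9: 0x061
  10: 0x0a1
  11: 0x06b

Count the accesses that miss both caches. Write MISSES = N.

MISSES = 4

  [0] addr=0x47 blk=4 s=0: MISS | VC []
  [1] addr=0x44 blk=4 s=0: L1-HIT | VC []
  [2] addr=0x144 blk=20 s=0: MISS | VC [4]
  [3] addr=0x14d blk=20 s=0: L1-HIT | VC [4]
  [4] addr=0x4c blk=4 s=0: VC-HIT | VC [20]
  [5] addr=0xaa blk=10 s=2: MISS | VC [20]
  [6] addr=0x47 blk=4 s=0: L1-HIT | VC [20]
  [7] addr=0x46 blk=4 s=0: L1-HIT | VC [20]
  [8] addr=0x41 blk=4 s=0: L1-HIT | VC [20]
  [9] addr=0x61 blk=6 s=2: MISS | VC [20, 10]
  [10] addr=0xa1 blk=10 s=2: VC-HIT | VC [20, 6]
  [11] addr=0x6b blk=6 s=2: VC-HIT | VC [20, 10]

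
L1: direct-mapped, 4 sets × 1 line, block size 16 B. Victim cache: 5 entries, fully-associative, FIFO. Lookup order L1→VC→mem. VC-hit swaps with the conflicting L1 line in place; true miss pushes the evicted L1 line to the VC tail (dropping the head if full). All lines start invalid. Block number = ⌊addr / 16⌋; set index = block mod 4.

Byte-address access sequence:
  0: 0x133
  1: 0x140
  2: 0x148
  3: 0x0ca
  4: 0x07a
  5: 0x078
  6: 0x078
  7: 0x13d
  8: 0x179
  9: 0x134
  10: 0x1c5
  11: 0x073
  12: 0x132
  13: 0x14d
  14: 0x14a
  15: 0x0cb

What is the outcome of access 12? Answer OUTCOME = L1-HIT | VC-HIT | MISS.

#0 0x133→b19/s3 MISS; vc=[]
#1 0x140→b20/s0 MISS; vc=[]
#2 0x148→b20/s0 L1-HIT; vc=[]
#3 0xca→b12/s0 MISS; vc=[20]
#4 0x7a→b7/s3 MISS; vc=[20,19]
#5 0x78→b7/s3 L1-HIT; vc=[20,19]
#6 0x78→b7/s3 L1-HIT; vc=[20,19]
#7 0x13d→b19/s3 VC-HIT; vc=[20,7]
#8 0x179→b23/s3 MISS; vc=[20,7,19]
#9 0x134→b19/s3 VC-HIT; vc=[20,7,23]
#10 0x1c5→b28/s0 MISS; vc=[20,7,23,12]
#11 0x73→b7/s3 VC-HIT; vc=[20,19,23,12]
#12 0x132→b19/s3 VC-HIT; vc=[20,7,23,12]
#13 0x14d→b20/s0 VC-HIT; vc=[28,7,23,12]
#14 0x14a→b20/s0 L1-HIT; vc=[28,7,23,12]
#15 0xcb→b12/s0 VC-HIT; vc=[28,7,23,20]

OUTCOME = VC-HIT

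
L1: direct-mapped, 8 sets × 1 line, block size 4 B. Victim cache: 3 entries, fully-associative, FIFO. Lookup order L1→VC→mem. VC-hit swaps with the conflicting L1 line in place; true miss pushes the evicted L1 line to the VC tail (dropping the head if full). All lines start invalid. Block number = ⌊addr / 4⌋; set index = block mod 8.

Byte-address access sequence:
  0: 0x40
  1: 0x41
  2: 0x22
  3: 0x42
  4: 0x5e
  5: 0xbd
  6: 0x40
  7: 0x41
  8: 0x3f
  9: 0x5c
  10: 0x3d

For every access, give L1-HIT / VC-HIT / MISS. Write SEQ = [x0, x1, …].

SEQ = [MISS, L1-HIT, MISS, VC-HIT, MISS, MISS, L1-HIT, L1-HIT, MISS, VC-HIT, VC-HIT]

  [0] addr=0x40 blk=16 s=0: MISS | VC []
  [1] addr=0x41 blk=16 s=0: L1-HIT | VC []
  [2] addr=0x22 blk=8 s=0: MISS | VC [16]
  [3] addr=0x42 blk=16 s=0: VC-HIT | VC [8]
  [4] addr=0x5e blk=23 s=7: MISS | VC [8]
  [5] addr=0xbd blk=47 s=7: MISS | VC [8, 23]
  [6] addr=0x40 blk=16 s=0: L1-HIT | VC [8, 23]
  [7] addr=0x41 blk=16 s=0: L1-HIT | VC [8, 23]
  [8] addr=0x3f blk=15 s=7: MISS | VC [8, 23, 47]
  [9] addr=0x5c blk=23 s=7: VC-HIT | VC [8, 15, 47]
  [10] addr=0x3d blk=15 s=7: VC-HIT | VC [8, 23, 47]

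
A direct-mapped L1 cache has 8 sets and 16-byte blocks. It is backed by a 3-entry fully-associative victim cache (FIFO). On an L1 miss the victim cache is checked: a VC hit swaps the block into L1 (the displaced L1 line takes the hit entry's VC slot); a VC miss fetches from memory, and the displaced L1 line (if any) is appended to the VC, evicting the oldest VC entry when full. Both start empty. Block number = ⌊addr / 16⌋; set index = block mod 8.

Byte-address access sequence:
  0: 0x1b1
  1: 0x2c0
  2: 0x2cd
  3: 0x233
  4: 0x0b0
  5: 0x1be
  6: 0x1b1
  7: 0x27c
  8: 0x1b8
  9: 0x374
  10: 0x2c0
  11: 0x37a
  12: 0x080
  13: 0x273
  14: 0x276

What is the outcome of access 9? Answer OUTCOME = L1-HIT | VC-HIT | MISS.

OUTCOME = MISS

  [0] addr=0x1b1 blk=27 s=3: MISS | VC []
  [1] addr=0x2c0 blk=44 s=4: MISS | VC []
  [2] addr=0x2cd blk=44 s=4: L1-HIT | VC []
  [3] addr=0x233 blk=35 s=3: MISS | VC [27]
  [4] addr=0xb0 blk=11 s=3: MISS | VC [27, 35]
  [5] addr=0x1be blk=27 s=3: VC-HIT | VC [11, 35]
  [6] addr=0x1b1 blk=27 s=3: L1-HIT | VC [11, 35]
  [7] addr=0x27c blk=39 s=7: MISS | VC [11, 35]
  [8] addr=0x1b8 blk=27 s=3: L1-HIT | VC [11, 35]
  [9] addr=0x374 blk=55 s=7: MISS | VC [11, 35, 39]
  [10] addr=0x2c0 blk=44 s=4: L1-HIT | VC [11, 35, 39]
  [11] addr=0x37a blk=55 s=7: L1-HIT | VC [11, 35, 39]
  [12] addr=0x80 blk=8 s=0: MISS | VC [11, 35, 39]
  [13] addr=0x273 blk=39 s=7: VC-HIT | VC [11, 35, 55]
  [14] addr=0x276 blk=39 s=7: L1-HIT | VC [11, 35, 55]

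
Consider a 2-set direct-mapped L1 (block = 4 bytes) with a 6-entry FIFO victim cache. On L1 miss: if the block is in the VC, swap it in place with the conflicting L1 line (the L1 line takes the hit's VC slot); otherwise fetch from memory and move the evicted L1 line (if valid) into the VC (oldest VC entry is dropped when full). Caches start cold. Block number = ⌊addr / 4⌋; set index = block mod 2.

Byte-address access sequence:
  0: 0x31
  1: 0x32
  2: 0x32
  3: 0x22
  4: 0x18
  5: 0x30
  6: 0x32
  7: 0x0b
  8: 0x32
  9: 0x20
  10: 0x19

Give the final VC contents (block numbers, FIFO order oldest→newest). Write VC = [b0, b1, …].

VC = [8, 12, 2]

0: 0x31 (blk 12, set 0) → MISS  vc=[]
1: 0x32 (blk 12, set 0) → L1-HIT  vc=[]
2: 0x32 (blk 12, set 0) → L1-HIT  vc=[]
3: 0x22 (blk 8, set 0) → MISS  vc=[12]
4: 0x18 (blk 6, set 0) → MISS  vc=[12, 8]
5: 0x30 (blk 12, set 0) → VC-HIT  vc=[6, 8]
6: 0x32 (blk 12, set 0) → L1-HIT  vc=[6, 8]
7: 0xb (blk 2, set 0) → MISS  vc=[6, 8, 12]
8: 0x32 (blk 12, set 0) → VC-HIT  vc=[6, 8, 2]
9: 0x20 (blk 8, set 0) → VC-HIT  vc=[6, 12, 2]
10: 0x19 (blk 6, set 0) → VC-HIT  vc=[8, 12, 2]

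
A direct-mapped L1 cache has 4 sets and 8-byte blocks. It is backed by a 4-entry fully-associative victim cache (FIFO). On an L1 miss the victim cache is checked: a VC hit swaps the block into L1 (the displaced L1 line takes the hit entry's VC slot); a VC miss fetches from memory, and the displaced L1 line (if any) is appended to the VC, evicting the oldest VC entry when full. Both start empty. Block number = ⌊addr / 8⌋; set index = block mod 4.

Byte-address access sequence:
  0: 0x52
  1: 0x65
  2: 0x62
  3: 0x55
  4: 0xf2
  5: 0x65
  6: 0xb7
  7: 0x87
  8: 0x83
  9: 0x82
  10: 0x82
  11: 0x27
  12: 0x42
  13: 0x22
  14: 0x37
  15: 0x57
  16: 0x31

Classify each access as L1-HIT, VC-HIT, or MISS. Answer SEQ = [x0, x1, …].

SEQ = [MISS, MISS, L1-HIT, L1-HIT, MISS, L1-HIT, MISS, MISS, L1-HIT, L1-HIT, L1-HIT, MISS, MISS, VC-HIT, MISS, MISS, VC-HIT]

  [0] addr=0x52 blk=10 s=2: MISS | VC []
  [1] addr=0x65 blk=12 s=0: MISS | VC []
  [2] addr=0x62 blk=12 s=0: L1-HIT | VC []
  [3] addr=0x55 blk=10 s=2: L1-HIT | VC []
  [4] addr=0xf2 blk=30 s=2: MISS | VC [10]
  [5] addr=0x65 blk=12 s=0: L1-HIT | VC [10]
  [6] addr=0xb7 blk=22 s=2: MISS | VC [10, 30]
  [7] addr=0x87 blk=16 s=0: MISS | VC [10, 30, 12]
  [8] addr=0x83 blk=16 s=0: L1-HIT | VC [10, 30, 12]
  [9] addr=0x82 blk=16 s=0: L1-HIT | VC [10, 30, 12]
  [10] addr=0x82 blk=16 s=0: L1-HIT | VC [10, 30, 12]
  [11] addr=0x27 blk=4 s=0: MISS | VC [10, 30, 12, 16]
  [12] addr=0x42 blk=8 s=0: MISS | VC [30, 12, 16, 4]
  [13] addr=0x22 blk=4 s=0: VC-HIT | VC [30, 12, 16, 8]
  [14] addr=0x37 blk=6 s=2: MISS | VC [12, 16, 8, 22]
  [15] addr=0x57 blk=10 s=2: MISS | VC [16, 8, 22, 6]
  [16] addr=0x31 blk=6 s=2: VC-HIT | VC [16, 8, 22, 10]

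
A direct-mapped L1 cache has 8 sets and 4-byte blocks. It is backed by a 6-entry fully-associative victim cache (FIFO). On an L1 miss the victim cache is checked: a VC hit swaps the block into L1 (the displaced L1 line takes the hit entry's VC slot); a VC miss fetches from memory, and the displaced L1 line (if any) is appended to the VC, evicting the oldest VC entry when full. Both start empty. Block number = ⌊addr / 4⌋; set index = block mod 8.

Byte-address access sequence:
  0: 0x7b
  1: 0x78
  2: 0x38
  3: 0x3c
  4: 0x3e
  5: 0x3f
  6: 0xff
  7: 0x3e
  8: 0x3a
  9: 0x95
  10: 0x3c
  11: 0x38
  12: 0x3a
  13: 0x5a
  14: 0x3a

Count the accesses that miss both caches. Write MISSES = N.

MISSES = 6

#0 0x7b→b30/s6 MISS; vc=[]
#1 0x78→b30/s6 L1-HIT; vc=[]
#2 0x38→b14/s6 MISS; vc=[30]
#3 0x3c→b15/s7 MISS; vc=[30]
#4 0x3e→b15/s7 L1-HIT; vc=[30]
#5 0x3f→b15/s7 L1-HIT; vc=[30]
#6 0xff→b63/s7 MISS; vc=[30,15]
#7 0x3e→b15/s7 VC-HIT; vc=[30,63]
#8 0x3a→b14/s6 L1-HIT; vc=[30,63]
#9 0x95→b37/s5 MISS; vc=[30,63]
#10 0x3c→b15/s7 L1-HIT; vc=[30,63]
#11 0x38→b14/s6 L1-HIT; vc=[30,63]
#12 0x3a→b14/s6 L1-HIT; vc=[30,63]
#13 0x5a→b22/s6 MISS; vc=[30,63,14]
#14 0x3a→b14/s6 VC-HIT; vc=[30,63,22]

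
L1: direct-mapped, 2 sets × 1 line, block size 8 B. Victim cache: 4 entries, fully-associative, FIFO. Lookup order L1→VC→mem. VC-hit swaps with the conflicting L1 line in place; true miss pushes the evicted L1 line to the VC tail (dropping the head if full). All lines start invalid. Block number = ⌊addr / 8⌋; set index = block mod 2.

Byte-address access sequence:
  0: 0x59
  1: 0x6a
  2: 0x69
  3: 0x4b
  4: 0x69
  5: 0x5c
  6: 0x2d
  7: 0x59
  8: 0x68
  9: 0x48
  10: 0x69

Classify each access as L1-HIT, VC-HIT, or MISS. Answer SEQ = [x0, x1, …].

SEQ = [MISS, MISS, L1-HIT, MISS, VC-HIT, VC-HIT, MISS, VC-HIT, VC-HIT, VC-HIT, VC-HIT]

#0 0x59→b11/s1 MISS; vc=[]
#1 0x6a→b13/s1 MISS; vc=[11]
#2 0x69→b13/s1 L1-HIT; vc=[11]
#3 0x4b→b9/s1 MISS; vc=[11,13]
#4 0x69→b13/s1 VC-HIT; vc=[11,9]
#5 0x5c→b11/s1 VC-HIT; vc=[13,9]
#6 0x2d→b5/s1 MISS; vc=[13,9,11]
#7 0x59→b11/s1 VC-HIT; vc=[13,9,5]
#8 0x68→b13/s1 VC-HIT; vc=[11,9,5]
#9 0x48→b9/s1 VC-HIT; vc=[11,13,5]
#10 0x69→b13/s1 VC-HIT; vc=[11,9,5]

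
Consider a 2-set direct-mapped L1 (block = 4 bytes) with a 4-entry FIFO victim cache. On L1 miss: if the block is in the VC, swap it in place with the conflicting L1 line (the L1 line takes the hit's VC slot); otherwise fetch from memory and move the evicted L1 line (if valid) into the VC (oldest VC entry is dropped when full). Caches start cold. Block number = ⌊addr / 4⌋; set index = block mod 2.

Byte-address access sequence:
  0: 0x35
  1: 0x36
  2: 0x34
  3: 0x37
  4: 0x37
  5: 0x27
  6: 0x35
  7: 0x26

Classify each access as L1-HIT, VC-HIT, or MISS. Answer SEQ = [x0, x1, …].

SEQ = [MISS, L1-HIT, L1-HIT, L1-HIT, L1-HIT, MISS, VC-HIT, VC-HIT]

#0 0x35→b13/s1 MISS; vc=[]
#1 0x36→b13/s1 L1-HIT; vc=[]
#2 0x34→b13/s1 L1-HIT; vc=[]
#3 0x37→b13/s1 L1-HIT; vc=[]
#4 0x37→b13/s1 L1-HIT; vc=[]
#5 0x27→b9/s1 MISS; vc=[13]
#6 0x35→b13/s1 VC-HIT; vc=[9]
#7 0x26→b9/s1 VC-HIT; vc=[13]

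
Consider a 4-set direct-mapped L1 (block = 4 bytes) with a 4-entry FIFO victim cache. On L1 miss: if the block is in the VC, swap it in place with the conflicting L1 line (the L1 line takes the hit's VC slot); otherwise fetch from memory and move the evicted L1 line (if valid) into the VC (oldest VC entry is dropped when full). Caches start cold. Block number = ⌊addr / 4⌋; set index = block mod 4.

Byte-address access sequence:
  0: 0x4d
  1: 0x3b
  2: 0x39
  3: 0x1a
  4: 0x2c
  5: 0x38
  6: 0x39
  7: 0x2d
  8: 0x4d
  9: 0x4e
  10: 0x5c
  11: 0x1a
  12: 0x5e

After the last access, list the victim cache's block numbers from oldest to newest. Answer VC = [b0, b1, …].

0: 0x4d (blk 19, set 3) → MISS  vc=[]
1: 0x3b (blk 14, set 2) → MISS  vc=[]
2: 0x39 (blk 14, set 2) → L1-HIT  vc=[]
3: 0x1a (blk 6, set 2) → MISS  vc=[14]
4: 0x2c (blk 11, set 3) → MISS  vc=[14, 19]
5: 0x38 (blk 14, set 2) → VC-HIT  vc=[6, 19]
6: 0x39 (blk 14, set 2) → L1-HIT  vc=[6, 19]
7: 0x2d (blk 11, set 3) → L1-HIT  vc=[6, 19]
8: 0x4d (blk 19, set 3) → VC-HIT  vc=[6, 11]
9: 0x4e (blk 19, set 3) → L1-HIT  vc=[6, 11]
10: 0x5c (blk 23, set 3) → MISS  vc=[6, 11, 19]
11: 0x1a (blk 6, set 2) → VC-HIT  vc=[14, 11, 19]
12: 0x5e (blk 23, set 3) → L1-HIT  vc=[14, 11, 19]

VC = [14, 11, 19]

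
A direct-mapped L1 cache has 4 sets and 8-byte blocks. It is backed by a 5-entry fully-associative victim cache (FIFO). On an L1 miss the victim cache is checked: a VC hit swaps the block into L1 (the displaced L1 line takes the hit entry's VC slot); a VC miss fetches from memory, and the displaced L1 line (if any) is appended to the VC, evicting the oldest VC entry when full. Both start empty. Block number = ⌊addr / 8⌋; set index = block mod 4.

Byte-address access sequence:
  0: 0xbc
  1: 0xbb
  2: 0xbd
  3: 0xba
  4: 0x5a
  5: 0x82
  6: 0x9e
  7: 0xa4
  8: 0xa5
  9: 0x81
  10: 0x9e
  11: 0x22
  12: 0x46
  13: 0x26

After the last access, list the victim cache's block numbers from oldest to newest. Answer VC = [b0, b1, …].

VC = [23, 11, 20, 16, 8]

#0 0xbc→b23/s3 MISS; vc=[]
#1 0xbb→b23/s3 L1-HIT; vc=[]
#2 0xbd→b23/s3 L1-HIT; vc=[]
#3 0xba→b23/s3 L1-HIT; vc=[]
#4 0x5a→b11/s3 MISS; vc=[23]
#5 0x82→b16/s0 MISS; vc=[23]
#6 0x9e→b19/s3 MISS; vc=[23,11]
#7 0xa4→b20/s0 MISS; vc=[23,11,16]
#8 0xa5→b20/s0 L1-HIT; vc=[23,11,16]
#9 0x81→b16/s0 VC-HIT; vc=[23,11,20]
#10 0x9e→b19/s3 L1-HIT; vc=[23,11,20]
#11 0x22→b4/s0 MISS; vc=[23,11,20,16]
#12 0x46→b8/s0 MISS; vc=[23,11,20,16,4]
#13 0x26→b4/s0 VC-HIT; vc=[23,11,20,16,8]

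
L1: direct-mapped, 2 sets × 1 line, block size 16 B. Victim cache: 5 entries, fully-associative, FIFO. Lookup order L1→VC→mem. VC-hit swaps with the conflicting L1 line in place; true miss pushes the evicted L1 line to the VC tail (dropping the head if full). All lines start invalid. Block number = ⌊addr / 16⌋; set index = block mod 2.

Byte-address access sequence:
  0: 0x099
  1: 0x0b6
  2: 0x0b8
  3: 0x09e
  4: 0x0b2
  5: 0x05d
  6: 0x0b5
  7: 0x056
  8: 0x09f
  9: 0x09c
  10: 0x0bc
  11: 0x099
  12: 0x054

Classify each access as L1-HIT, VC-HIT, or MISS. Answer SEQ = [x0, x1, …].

SEQ = [MISS, MISS, L1-HIT, VC-HIT, VC-HIT, MISS, VC-HIT, VC-HIT, VC-HIT, L1-HIT, VC-HIT, VC-HIT, VC-HIT]

0: 0x99 (blk 9, set 1) → MISS  vc=[]
1: 0xb6 (blk 11, set 1) → MISS  vc=[9]
2: 0xb8 (blk 11, set 1) → L1-HIT  vc=[9]
3: 0x9e (blk 9, set 1) → VC-HIT  vc=[11]
4: 0xb2 (blk 11, set 1) → VC-HIT  vc=[9]
5: 0x5d (blk 5, set 1) → MISS  vc=[9, 11]
6: 0xb5 (blk 11, set 1) → VC-HIT  vc=[9, 5]
7: 0x56 (blk 5, set 1) → VC-HIT  vc=[9, 11]
8: 0x9f (blk 9, set 1) → VC-HIT  vc=[5, 11]
9: 0x9c (blk 9, set 1) → L1-HIT  vc=[5, 11]
10: 0xbc (blk 11, set 1) → VC-HIT  vc=[5, 9]
11: 0x99 (blk 9, set 1) → VC-HIT  vc=[5, 11]
12: 0x54 (blk 5, set 1) → VC-HIT  vc=[9, 11]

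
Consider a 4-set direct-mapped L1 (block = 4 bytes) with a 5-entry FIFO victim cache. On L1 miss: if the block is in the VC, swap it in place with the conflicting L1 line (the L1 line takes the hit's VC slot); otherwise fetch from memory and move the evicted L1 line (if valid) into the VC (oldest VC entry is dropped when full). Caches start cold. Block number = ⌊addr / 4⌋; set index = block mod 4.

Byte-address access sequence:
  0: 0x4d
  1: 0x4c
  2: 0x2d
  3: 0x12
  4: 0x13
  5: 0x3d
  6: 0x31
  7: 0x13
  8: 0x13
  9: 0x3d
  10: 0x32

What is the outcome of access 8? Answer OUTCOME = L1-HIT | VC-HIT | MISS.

OUTCOME = L1-HIT

0: 0x4d (blk 19, set 3) → MISS  vc=[]
1: 0x4c (blk 19, set 3) → L1-HIT  vc=[]
2: 0x2d (blk 11, set 3) → MISS  vc=[19]
3: 0x12 (blk 4, set 0) → MISS  vc=[19]
4: 0x13 (blk 4, set 0) → L1-HIT  vc=[19]
5: 0x3d (blk 15, set 3) → MISS  vc=[19, 11]
6: 0x31 (blk 12, set 0) → MISS  vc=[19, 11, 4]
7: 0x13 (blk 4, set 0) → VC-HIT  vc=[19, 11, 12]
8: 0x13 (blk 4, set 0) → L1-HIT  vc=[19, 11, 12]
9: 0x3d (blk 15, set 3) → L1-HIT  vc=[19, 11, 12]
10: 0x32 (blk 12, set 0) → VC-HIT  vc=[19, 11, 4]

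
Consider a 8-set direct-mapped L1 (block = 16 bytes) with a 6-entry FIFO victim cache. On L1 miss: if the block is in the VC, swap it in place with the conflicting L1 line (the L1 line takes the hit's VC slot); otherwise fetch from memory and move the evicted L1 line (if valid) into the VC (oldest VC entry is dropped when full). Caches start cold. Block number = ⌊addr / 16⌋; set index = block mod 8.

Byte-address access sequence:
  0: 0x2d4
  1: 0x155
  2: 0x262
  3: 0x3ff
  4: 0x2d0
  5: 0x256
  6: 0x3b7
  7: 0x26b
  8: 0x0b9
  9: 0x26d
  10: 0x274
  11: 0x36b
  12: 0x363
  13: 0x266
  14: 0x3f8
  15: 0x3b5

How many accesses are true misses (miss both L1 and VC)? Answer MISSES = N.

MISSES = 9

#0 0x2d4→b45/s5 MISS; vc=[]
#1 0x155→b21/s5 MISS; vc=[45]
#2 0x262→b38/s6 MISS; vc=[45]
#3 0x3ff→b63/s7 MISS; vc=[45]
#4 0x2d0→b45/s5 VC-HIT; vc=[21]
#5 0x256→b37/s5 MISS; vc=[21,45]
#6 0x3b7→b59/s3 MISS; vc=[21,45]
#7 0x26b→b38/s6 L1-HIT; vc=[21,45]
#8 0xb9→b11/s3 MISS; vc=[21,45,59]
#9 0x26d→b38/s6 L1-HIT; vc=[21,45,59]
#10 0x274→b39/s7 MISS; vc=[21,45,59,63]
#11 0x36b→b54/s6 MISS; vc=[21,45,59,63,38]
#12 0x363→b54/s6 L1-HIT; vc=[21,45,59,63,38]
#13 0x266→b38/s6 VC-HIT; vc=[21,45,59,63,54]
#14 0x3f8→b63/s7 VC-HIT; vc=[21,45,59,39,54]
#15 0x3b5→b59/s3 VC-HIT; vc=[21,45,11,39,54]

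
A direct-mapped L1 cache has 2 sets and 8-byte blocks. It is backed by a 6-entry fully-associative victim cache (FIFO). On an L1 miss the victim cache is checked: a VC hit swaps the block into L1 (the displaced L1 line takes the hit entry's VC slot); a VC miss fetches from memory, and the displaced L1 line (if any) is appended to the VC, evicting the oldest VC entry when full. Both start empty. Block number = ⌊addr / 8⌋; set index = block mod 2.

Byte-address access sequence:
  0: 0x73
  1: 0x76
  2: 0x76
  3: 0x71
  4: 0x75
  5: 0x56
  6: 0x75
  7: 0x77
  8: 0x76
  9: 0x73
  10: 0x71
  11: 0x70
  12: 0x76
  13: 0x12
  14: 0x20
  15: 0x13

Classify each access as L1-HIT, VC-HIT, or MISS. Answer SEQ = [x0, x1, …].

SEQ = [MISS, L1-HIT, L1-HIT, L1-HIT, L1-HIT, MISS, VC-HIT, L1-HIT, L1-HIT, L1-HIT, L1-HIT, L1-HIT, L1-HIT, MISS, MISS, VC-HIT]

#0 0x73→b14/s0 MISS; vc=[]
#1 0x76→b14/s0 L1-HIT; vc=[]
#2 0x76→b14/s0 L1-HIT; vc=[]
#3 0x71→b14/s0 L1-HIT; vc=[]
#4 0x75→b14/s0 L1-HIT; vc=[]
#5 0x56→b10/s0 MISS; vc=[14]
#6 0x75→b14/s0 VC-HIT; vc=[10]
#7 0x77→b14/s0 L1-HIT; vc=[10]
#8 0x76→b14/s0 L1-HIT; vc=[10]
#9 0x73→b14/s0 L1-HIT; vc=[10]
#10 0x71→b14/s0 L1-HIT; vc=[10]
#11 0x70→b14/s0 L1-HIT; vc=[10]
#12 0x76→b14/s0 L1-HIT; vc=[10]
#13 0x12→b2/s0 MISS; vc=[10,14]
#14 0x20→b4/s0 MISS; vc=[10,14,2]
#15 0x13→b2/s0 VC-HIT; vc=[10,14,4]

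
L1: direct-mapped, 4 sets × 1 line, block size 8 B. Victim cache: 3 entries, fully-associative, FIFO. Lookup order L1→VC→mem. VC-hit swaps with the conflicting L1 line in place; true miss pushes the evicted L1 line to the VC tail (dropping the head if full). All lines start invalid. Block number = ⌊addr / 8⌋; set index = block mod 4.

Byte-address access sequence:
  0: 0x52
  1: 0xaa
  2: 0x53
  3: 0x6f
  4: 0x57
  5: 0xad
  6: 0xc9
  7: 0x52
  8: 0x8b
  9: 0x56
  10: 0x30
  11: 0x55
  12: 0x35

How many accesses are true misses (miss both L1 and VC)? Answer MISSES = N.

MISSES = 6

  [0] addr=0x52 blk=10 s=2: MISS | VC []
  [1] addr=0xaa blk=21 s=1: MISS | VC []
  [2] addr=0x53 blk=10 s=2: L1-HIT | VC []
  [3] addr=0x6f blk=13 s=1: MISS | VC [21]
  [4] addr=0x57 blk=10 s=2: L1-HIT | VC [21]
  [5] addr=0xad blk=21 s=1: VC-HIT | VC [13]
  [6] addr=0xc9 blk=25 s=1: MISS | VC [13, 21]
  [7] addr=0x52 blk=10 s=2: L1-HIT | VC [13, 21]
  [8] addr=0x8b blk=17 s=1: MISS | VC [13, 21, 25]
  [9] addr=0x56 blk=10 s=2: L1-HIT | VC [13, 21, 25]
  [10] addr=0x30 blk=6 s=2: MISS | VC [21, 25, 10]
  [11] addr=0x55 blk=10 s=2: VC-HIT | VC [21, 25, 6]
  [12] addr=0x35 blk=6 s=2: VC-HIT | VC [21, 25, 10]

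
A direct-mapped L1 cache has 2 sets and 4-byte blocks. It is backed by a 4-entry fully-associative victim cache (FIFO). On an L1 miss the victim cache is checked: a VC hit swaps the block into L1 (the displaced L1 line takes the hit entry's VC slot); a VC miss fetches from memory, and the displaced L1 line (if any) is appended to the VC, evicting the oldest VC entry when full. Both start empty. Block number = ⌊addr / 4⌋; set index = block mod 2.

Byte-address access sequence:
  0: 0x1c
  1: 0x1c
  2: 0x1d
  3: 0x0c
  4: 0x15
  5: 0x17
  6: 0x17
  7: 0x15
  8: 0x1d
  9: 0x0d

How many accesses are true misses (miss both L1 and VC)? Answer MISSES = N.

#0 0x1c→b7/s1 MISS; vc=[]
#1 0x1c→b7/s1 L1-HIT; vc=[]
#2 0x1d→b7/s1 L1-HIT; vc=[]
#3 0xc→b3/s1 MISS; vc=[7]
#4 0x15→b5/s1 MISS; vc=[7,3]
#5 0x17→b5/s1 L1-HIT; vc=[7,3]
#6 0x17→b5/s1 L1-HIT; vc=[7,3]
#7 0x15→b5/s1 L1-HIT; vc=[7,3]
#8 0x1d→b7/s1 VC-HIT; vc=[5,3]
#9 0xd→b3/s1 VC-HIT; vc=[5,7]

MISSES = 3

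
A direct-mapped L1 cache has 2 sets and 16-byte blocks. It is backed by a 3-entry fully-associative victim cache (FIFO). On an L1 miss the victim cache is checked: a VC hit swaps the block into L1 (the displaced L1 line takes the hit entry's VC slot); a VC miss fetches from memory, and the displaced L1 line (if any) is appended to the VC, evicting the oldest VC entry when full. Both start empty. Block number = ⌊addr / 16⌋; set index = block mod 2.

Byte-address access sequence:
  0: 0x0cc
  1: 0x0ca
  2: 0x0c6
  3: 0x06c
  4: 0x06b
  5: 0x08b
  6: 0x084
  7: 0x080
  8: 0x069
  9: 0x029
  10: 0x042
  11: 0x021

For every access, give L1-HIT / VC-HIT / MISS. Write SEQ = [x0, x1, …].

0: 0xcc (blk 12, set 0) → MISS  vc=[]
1: 0xca (blk 12, set 0) → L1-HIT  vc=[]
2: 0xc6 (blk 12, set 0) → L1-HIT  vc=[]
3: 0x6c (blk 6, set 0) → MISS  vc=[12]
4: 0x6b (blk 6, set 0) → L1-HIT  vc=[12]
5: 0x8b (blk 8, set 0) → MISS  vc=[12, 6]
6: 0x84 (blk 8, set 0) → L1-HIT  vc=[12, 6]
7: 0x80 (blk 8, set 0) → L1-HIT  vc=[12, 6]
8: 0x69 (blk 6, set 0) → VC-HIT  vc=[12, 8]
9: 0x29 (blk 2, set 0) → MISS  vc=[12, 8, 6]
10: 0x42 (blk 4, set 0) → MISS  vc=[8, 6, 2]
11: 0x21 (blk 2, set 0) → VC-HIT  vc=[8, 6, 4]

SEQ = [MISS, L1-HIT, L1-HIT, MISS, L1-HIT, MISS, L1-HIT, L1-HIT, VC-HIT, MISS, MISS, VC-HIT]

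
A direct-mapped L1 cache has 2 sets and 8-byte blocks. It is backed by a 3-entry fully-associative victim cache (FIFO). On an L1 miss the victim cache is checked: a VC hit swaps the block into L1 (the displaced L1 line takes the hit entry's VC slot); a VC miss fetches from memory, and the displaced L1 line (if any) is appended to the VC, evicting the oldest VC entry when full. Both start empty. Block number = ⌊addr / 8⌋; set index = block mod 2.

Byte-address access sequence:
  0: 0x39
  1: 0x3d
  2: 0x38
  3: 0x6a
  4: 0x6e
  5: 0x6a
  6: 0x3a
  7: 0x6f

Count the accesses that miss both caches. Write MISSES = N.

MISSES = 2

#0 0x39→b7/s1 MISS; vc=[]
#1 0x3d→b7/s1 L1-HIT; vc=[]
#2 0x38→b7/s1 L1-HIT; vc=[]
#3 0x6a→b13/s1 MISS; vc=[7]
#4 0x6e→b13/s1 L1-HIT; vc=[7]
#5 0x6a→b13/s1 L1-HIT; vc=[7]
#6 0x3a→b7/s1 VC-HIT; vc=[13]
#7 0x6f→b13/s1 VC-HIT; vc=[7]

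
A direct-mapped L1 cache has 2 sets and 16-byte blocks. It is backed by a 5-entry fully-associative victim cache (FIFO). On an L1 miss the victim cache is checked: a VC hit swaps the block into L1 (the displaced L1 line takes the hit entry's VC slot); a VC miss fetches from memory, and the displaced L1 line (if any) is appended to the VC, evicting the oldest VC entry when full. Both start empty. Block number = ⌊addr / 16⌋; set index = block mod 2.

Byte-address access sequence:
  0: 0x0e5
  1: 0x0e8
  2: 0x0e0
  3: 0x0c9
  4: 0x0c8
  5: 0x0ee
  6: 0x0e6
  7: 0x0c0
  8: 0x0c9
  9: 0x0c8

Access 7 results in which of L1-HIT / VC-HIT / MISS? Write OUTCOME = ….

0: 0xe5 (blk 14, set 0) → MISS  vc=[]
1: 0xe8 (blk 14, set 0) → L1-HIT  vc=[]
2: 0xe0 (blk 14, set 0) → L1-HIT  vc=[]
3: 0xc9 (blk 12, set 0) → MISS  vc=[14]
4: 0xc8 (blk 12, set 0) → L1-HIT  vc=[14]
5: 0xee (blk 14, set 0) → VC-HIT  vc=[12]
6: 0xe6 (blk 14, set 0) → L1-HIT  vc=[12]
7: 0xc0 (blk 12, set 0) → VC-HIT  vc=[14]
8: 0xc9 (blk 12, set 0) → L1-HIT  vc=[14]
9: 0xc8 (blk 12, set 0) → L1-HIT  vc=[14]

OUTCOME = VC-HIT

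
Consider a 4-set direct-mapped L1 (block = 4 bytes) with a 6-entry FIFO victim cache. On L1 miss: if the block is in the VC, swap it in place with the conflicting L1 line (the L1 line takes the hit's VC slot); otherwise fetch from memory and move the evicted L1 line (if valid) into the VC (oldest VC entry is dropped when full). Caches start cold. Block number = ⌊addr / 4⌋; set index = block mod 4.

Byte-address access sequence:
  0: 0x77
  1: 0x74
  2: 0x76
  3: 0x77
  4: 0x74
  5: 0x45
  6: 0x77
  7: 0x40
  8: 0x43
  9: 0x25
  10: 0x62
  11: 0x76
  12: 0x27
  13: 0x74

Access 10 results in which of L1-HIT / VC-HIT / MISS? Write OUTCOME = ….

0: 0x77 (blk 29, set 1) → MISS  vc=[]
1: 0x74 (blk 29, set 1) → L1-HIT  vc=[]
2: 0x76 (blk 29, set 1) → L1-HIT  vc=[]
3: 0x77 (blk 29, set 1) → L1-HIT  vc=[]
4: 0x74 (blk 29, set 1) → L1-HIT  vc=[]
5: 0x45 (blk 17, set 1) → MISS  vc=[29]
6: 0x77 (blk 29, set 1) → VC-HIT  vc=[17]
7: 0x40 (blk 16, set 0) → MISS  vc=[17]
8: 0x43 (blk 16, set 0) → L1-HIT  vc=[17]
9: 0x25 (blk 9, set 1) → MISS  vc=[17, 29]
10: 0x62 (blk 24, set 0) → MISS  vc=[17, 29, 16]
11: 0x76 (blk 29, set 1) → VC-HIT  vc=[17, 9, 16]
12: 0x27 (blk 9, set 1) → VC-HIT  vc=[17, 29, 16]
13: 0x74 (blk 29, set 1) → VC-HIT  vc=[17, 9, 16]

OUTCOME = MISS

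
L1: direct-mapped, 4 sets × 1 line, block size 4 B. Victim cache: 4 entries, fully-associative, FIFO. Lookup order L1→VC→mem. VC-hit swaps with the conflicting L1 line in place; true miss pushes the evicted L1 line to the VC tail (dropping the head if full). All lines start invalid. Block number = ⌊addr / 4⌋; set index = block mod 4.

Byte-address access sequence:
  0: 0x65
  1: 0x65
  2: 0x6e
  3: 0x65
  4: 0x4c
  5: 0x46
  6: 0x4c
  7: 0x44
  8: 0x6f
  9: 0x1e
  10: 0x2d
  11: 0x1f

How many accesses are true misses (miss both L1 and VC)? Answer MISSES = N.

MISSES = 6

  [0] addr=0x65 blk=25 s=1: MISS | VC []
  [1] addr=0x65 blk=25 s=1: L1-HIT | VC []
  [2] addr=0x6e blk=27 s=3: MISS | VC []
  [3] addr=0x65 blk=25 s=1: L1-HIT | VC []
  [4] addr=0x4c blk=19 s=3: MISS | VC [27]
  [5] addr=0x46 blk=17 s=1: MISS | VC [27, 25]
  [6] addr=0x4c blk=19 s=3: L1-HIT | VC [27, 25]
  [7] addr=0x44 blk=17 s=1: L1-HIT | VC [27, 25]
  [8] addr=0x6f blk=27 s=3: VC-HIT | VC [19, 25]
  [9] addr=0x1e blk=7 s=3: MISS | VC [19, 25, 27]
  [10] addr=0x2d blk=11 s=3: MISS | VC [19, 25, 27, 7]
  [11] addr=0x1f blk=7 s=3: VC-HIT | VC [19, 25, 27, 11]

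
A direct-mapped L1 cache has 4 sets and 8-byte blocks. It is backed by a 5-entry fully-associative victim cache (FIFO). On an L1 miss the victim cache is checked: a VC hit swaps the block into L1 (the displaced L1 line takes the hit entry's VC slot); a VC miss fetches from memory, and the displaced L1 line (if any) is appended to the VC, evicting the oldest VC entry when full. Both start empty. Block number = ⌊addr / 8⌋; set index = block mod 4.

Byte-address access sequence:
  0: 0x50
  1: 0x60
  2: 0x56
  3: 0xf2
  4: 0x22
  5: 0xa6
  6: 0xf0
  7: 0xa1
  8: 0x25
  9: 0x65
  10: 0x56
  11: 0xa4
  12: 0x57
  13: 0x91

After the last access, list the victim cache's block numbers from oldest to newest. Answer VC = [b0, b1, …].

VC = [30, 4, 12, 10]

0: 0x50 (blk 10, set 2) → MISS  vc=[]
1: 0x60 (blk 12, set 0) → MISS  vc=[]
2: 0x56 (blk 10, set 2) → L1-HIT  vc=[]
3: 0xf2 (blk 30, set 2) → MISS  vc=[10]
4: 0x22 (blk 4, set 0) → MISS  vc=[10, 12]
5: 0xa6 (blk 20, set 0) → MISS  vc=[10, 12, 4]
6: 0xf0 (blk 30, set 2) → L1-HIT  vc=[10, 12, 4]
7: 0xa1 (blk 20, set 0) → L1-HIT  vc=[10, 12, 4]
8: 0x25 (blk 4, set 0) → VC-HIT  vc=[10, 12, 20]
9: 0x65 (blk 12, set 0) → VC-HIT  vc=[10, 4, 20]
10: 0x56 (blk 10, set 2) → VC-HIT  vc=[30, 4, 20]
11: 0xa4 (blk 20, set 0) → VC-HIT  vc=[30, 4, 12]
12: 0x57 (blk 10, set 2) → L1-HIT  vc=[30, 4, 12]
13: 0x91 (blk 18, set 2) → MISS  vc=[30, 4, 12, 10]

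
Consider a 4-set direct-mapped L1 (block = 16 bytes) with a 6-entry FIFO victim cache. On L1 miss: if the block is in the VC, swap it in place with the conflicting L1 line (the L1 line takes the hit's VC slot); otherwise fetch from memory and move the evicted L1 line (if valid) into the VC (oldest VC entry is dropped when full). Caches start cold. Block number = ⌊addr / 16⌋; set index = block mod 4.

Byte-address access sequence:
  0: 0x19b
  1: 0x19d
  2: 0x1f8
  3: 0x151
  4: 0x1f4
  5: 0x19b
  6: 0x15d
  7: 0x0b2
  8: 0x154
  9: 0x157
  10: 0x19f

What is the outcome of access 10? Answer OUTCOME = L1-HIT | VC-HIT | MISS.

OUTCOME = VC-HIT

0: 0x19b (blk 25, set 1) → MISS  vc=[]
1: 0x19d (blk 25, set 1) → L1-HIT  vc=[]
2: 0x1f8 (blk 31, set 3) → MISS  vc=[]
3: 0x151 (blk 21, set 1) → MISS  vc=[25]
4: 0x1f4 (blk 31, set 3) → L1-HIT  vc=[25]
5: 0x19b (blk 25, set 1) → VC-HIT  vc=[21]
6: 0x15d (blk 21, set 1) → VC-HIT  vc=[25]
7: 0xb2 (blk 11, set 3) → MISS  vc=[25, 31]
8: 0x154 (blk 21, set 1) → L1-HIT  vc=[25, 31]
9: 0x157 (blk 21, set 1) → L1-HIT  vc=[25, 31]
10: 0x19f (blk 25, set 1) → VC-HIT  vc=[21, 31]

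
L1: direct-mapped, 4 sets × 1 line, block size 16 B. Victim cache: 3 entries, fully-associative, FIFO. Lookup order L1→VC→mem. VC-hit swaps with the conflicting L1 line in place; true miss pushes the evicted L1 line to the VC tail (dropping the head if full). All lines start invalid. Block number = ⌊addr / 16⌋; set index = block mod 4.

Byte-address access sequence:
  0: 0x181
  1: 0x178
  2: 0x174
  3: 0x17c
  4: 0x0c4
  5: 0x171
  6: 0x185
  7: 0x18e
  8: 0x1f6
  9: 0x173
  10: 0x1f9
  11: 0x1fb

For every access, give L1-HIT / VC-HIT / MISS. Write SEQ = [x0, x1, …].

SEQ = [MISS, MISS, L1-HIT, L1-HIT, MISS, L1-HIT, VC-HIT, L1-HIT, MISS, VC-HIT, VC-HIT, L1-HIT]

#0 0x181→b24/s0 MISS; vc=[]
#1 0x178→b23/s3 MISS; vc=[]
#2 0x174→b23/s3 L1-HIT; vc=[]
#3 0x17c→b23/s3 L1-HIT; vc=[]
#4 0xc4→b12/s0 MISS; vc=[24]
#5 0x171→b23/s3 L1-HIT; vc=[24]
#6 0x185→b24/s0 VC-HIT; vc=[12]
#7 0x18e→b24/s0 L1-HIT; vc=[12]
#8 0x1f6→b31/s3 MISS; vc=[12,23]
#9 0x173→b23/s3 VC-HIT; vc=[12,31]
#10 0x1f9→b31/s3 VC-HIT; vc=[12,23]
#11 0x1fb→b31/s3 L1-HIT; vc=[12,23]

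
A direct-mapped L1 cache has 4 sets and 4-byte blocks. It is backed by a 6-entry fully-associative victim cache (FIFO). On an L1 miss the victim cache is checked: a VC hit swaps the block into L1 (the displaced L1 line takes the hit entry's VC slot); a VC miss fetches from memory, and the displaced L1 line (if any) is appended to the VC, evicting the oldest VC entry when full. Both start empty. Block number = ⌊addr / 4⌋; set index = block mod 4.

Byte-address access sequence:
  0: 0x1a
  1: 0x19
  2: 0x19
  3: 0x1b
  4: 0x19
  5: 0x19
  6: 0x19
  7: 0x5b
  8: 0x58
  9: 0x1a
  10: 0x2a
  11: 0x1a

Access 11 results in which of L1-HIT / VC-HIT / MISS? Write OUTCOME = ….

0: 0x1a (blk 6, set 2) → MISS  vc=[]
1: 0x19 (blk 6, set 2) → L1-HIT  vc=[]
2: 0x19 (blk 6, set 2) → L1-HIT  vc=[]
3: 0x1b (blk 6, set 2) → L1-HIT  vc=[]
4: 0x19 (blk 6, set 2) → L1-HIT  vc=[]
5: 0x19 (blk 6, set 2) → L1-HIT  vc=[]
6: 0x19 (blk 6, set 2) → L1-HIT  vc=[]
7: 0x5b (blk 22, set 2) → MISS  vc=[6]
8: 0x58 (blk 22, set 2) → L1-HIT  vc=[6]
9: 0x1a (blk 6, set 2) → VC-HIT  vc=[22]
10: 0x2a (blk 10, set 2) → MISS  vc=[22, 6]
11: 0x1a (blk 6, set 2) → VC-HIT  vc=[22, 10]

OUTCOME = VC-HIT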